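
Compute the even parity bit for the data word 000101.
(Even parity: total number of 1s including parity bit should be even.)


Number of 1s in data: 2
Parity bit: 0

0


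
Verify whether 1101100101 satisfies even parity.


Number of 1s: 6

Yes, parity is correct (6 ones)


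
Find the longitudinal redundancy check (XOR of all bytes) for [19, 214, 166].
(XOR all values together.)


XOR chain: 19 ^ 214 ^ 166 = 99

99


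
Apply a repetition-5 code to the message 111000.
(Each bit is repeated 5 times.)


Each bit -> 5 copies

111111111111111000000000000000


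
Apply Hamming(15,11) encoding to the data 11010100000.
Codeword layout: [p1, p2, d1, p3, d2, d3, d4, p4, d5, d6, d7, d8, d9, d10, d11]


Parity bits: p1=1, p2=1, p3=0, p4=1

111010110100000


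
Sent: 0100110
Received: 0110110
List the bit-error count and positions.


XOR: 0010000

1 error(s) at position(s): 2


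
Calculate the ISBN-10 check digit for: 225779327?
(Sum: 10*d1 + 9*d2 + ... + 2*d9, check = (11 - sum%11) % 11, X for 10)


Weighted sum: 246
246 mod 11 = 4

Check digit: 7


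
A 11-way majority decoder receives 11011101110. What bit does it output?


Ones: 8 out of 11
Threshold: 6

1 (8/11 voted 1)


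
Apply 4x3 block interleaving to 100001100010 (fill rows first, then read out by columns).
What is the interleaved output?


Matrix:
  100
  001
  100
  010
Read columns: 101000010100

101000010100


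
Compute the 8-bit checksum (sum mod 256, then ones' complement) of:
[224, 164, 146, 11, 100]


Sum = 645 mod 256 = 133
Complement = 122

122


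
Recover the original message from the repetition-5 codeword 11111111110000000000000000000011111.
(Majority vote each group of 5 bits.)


Groups: 11111, 11111, 00000, 00000, 00000, 00000, 11111
Majority votes: 1100001

1100001


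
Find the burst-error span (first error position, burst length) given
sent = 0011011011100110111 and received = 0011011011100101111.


XOR: 0000000000000011000

Burst at position 14, length 2


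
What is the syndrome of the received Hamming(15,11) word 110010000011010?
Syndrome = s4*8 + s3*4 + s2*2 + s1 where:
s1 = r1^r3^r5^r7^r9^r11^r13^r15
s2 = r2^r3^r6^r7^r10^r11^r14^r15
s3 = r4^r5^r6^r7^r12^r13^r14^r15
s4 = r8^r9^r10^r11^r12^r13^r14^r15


s1=1, s2=1, s3=1, s4=1

Syndrome = 15 (error at position 15)


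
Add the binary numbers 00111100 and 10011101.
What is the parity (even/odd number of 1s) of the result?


00111100 = 60
10011101 = 157
Sum = 217 = 11011001
1s count = 5

odd parity (5 ones in 11011001)


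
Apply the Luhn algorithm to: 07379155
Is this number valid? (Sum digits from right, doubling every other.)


Luhn sum = 36
36 mod 10 = 6

Invalid (Luhn sum mod 10 = 6)


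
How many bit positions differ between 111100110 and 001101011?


XOR: 110001101
Count of 1s: 5

5


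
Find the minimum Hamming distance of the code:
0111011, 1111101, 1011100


Comparing all pairs, minimum distance: 2
Can detect 1 errors, correct 0 errors

2


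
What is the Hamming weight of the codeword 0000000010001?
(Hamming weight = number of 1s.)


Counting 1s in 0000000010001

2


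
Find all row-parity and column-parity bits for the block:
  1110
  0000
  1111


Row parities: 100
Column parities: 0001

Row P: 100, Col P: 0001, Corner: 1


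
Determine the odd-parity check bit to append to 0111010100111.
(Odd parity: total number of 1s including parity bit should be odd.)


Number of 1s in data: 8
Parity bit: 1

1


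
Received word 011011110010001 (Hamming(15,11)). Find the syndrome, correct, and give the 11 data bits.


Syndrome = 9: error at position 9

Data: 11111010001 (corrected bit 9)


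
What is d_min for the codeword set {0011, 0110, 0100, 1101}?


Comparing all pairs, minimum distance: 1
Can detect 0 errors, correct 0 errors

1


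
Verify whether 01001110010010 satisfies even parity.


Number of 1s: 6

Yes, parity is correct (6 ones)


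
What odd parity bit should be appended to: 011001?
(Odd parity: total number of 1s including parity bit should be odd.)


Number of 1s in data: 3
Parity bit: 0

0


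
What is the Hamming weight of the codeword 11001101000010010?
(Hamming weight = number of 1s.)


Counting 1s in 11001101000010010

7


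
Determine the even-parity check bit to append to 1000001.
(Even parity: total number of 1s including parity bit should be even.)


Number of 1s in data: 2
Parity bit: 0

0


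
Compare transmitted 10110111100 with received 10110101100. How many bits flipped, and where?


XOR: 00000010000

1 error(s) at position(s): 6


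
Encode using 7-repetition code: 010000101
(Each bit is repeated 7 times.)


Each bit -> 7 copies

000000011111110000000000000000000000000000111111100000001111111


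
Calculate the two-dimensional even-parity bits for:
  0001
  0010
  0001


Row parities: 111
Column parities: 0010

Row P: 111, Col P: 0010, Corner: 1


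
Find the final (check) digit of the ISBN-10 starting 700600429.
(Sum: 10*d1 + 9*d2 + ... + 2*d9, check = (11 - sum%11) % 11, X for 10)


Weighted sum: 152
152 mod 11 = 9

Check digit: 2


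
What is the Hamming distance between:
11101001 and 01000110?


XOR: 10101111
Count of 1s: 6

6


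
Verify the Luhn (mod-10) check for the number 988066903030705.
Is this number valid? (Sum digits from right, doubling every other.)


Luhn sum = 60
60 mod 10 = 0

Valid (Luhn sum mod 10 = 0)


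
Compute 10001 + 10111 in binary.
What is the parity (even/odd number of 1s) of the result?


10001 = 17
10111 = 23
Sum = 40 = 101000
1s count = 2

even parity (2 ones in 101000)


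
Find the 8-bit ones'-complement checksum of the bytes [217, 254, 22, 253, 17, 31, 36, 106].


Sum = 936 mod 256 = 168
Complement = 87

87


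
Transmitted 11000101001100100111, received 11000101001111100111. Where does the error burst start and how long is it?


XOR: 00000000000011000000

Burst at position 12, length 2


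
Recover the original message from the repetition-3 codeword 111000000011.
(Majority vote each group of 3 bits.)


Groups: 111, 000, 000, 011
Majority votes: 1001

1001


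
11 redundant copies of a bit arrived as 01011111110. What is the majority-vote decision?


Ones: 8 out of 11
Threshold: 6

1 (8/11 voted 1)


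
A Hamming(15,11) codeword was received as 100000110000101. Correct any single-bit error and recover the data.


Syndrome = 12: error at position 12

Data: 00010001101 (corrected bit 12)


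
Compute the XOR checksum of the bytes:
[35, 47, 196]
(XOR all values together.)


XOR chain: 35 ^ 47 ^ 196 = 200

200


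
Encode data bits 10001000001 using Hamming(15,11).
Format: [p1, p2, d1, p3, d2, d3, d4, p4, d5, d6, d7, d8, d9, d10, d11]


Parity bits: p1=1, p2=0, p3=1, p4=0

101100001000001


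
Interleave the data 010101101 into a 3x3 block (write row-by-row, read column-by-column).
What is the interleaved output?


Matrix:
  010
  101
  101
Read columns: 011100011

011100011


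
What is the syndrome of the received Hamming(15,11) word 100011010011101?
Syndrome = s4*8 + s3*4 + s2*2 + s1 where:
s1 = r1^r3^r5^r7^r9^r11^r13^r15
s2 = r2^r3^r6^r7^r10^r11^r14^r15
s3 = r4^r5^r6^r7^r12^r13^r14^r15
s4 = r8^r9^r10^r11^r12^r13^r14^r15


s1=1, s2=1, s3=1, s4=1

Syndrome = 15 (error at position 15)


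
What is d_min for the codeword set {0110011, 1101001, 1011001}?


Comparing all pairs, minimum distance: 2
Can detect 1 errors, correct 0 errors

2


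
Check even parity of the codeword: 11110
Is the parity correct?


Number of 1s: 4

Yes, parity is correct (4 ones)


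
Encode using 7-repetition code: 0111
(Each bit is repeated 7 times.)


Each bit -> 7 copies

0000000111111111111111111111


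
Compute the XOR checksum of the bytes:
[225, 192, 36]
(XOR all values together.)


XOR chain: 225 ^ 192 ^ 36 = 5

5


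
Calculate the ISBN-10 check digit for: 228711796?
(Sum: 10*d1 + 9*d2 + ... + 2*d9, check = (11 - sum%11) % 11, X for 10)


Weighted sum: 229
229 mod 11 = 9

Check digit: 2


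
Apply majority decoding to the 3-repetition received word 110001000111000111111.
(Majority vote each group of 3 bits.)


Groups: 110, 001, 000, 111, 000, 111, 111
Majority votes: 1001011

1001011


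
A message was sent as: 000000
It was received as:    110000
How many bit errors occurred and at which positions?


XOR: 110000

2 error(s) at position(s): 0, 1


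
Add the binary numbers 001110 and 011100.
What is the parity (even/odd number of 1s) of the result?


001110 = 14
011100 = 28
Sum = 42 = 101010
1s count = 3

odd parity (3 ones in 101010)


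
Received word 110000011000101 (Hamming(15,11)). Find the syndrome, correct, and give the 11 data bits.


Syndrome = 0: no error detected

Data: 00001000101 (no errors)


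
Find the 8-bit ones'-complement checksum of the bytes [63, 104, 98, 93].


Sum = 358 mod 256 = 102
Complement = 153

153


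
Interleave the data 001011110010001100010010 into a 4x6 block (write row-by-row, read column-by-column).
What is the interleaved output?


Matrix:
  001011
  110010
  001100
  010010
Read columns: 010001011010001011011000

010001011010001011011000


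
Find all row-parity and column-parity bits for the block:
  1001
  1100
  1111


Row parities: 000
Column parities: 1010

Row P: 000, Col P: 1010, Corner: 0


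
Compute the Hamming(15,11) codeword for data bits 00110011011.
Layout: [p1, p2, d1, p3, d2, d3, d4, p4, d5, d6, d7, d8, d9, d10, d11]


Parity bits: p1=1, p2=1, p3=1, p4=0

110101100011011


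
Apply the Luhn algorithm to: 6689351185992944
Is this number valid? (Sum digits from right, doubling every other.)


Luhn sum = 94
94 mod 10 = 4

Invalid (Luhn sum mod 10 = 4)


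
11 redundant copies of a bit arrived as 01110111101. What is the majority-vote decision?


Ones: 8 out of 11
Threshold: 6

1 (8/11 voted 1)


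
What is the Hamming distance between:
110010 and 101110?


XOR: 011100
Count of 1s: 3

3


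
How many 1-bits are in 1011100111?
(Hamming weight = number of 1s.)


Counting 1s in 1011100111

7


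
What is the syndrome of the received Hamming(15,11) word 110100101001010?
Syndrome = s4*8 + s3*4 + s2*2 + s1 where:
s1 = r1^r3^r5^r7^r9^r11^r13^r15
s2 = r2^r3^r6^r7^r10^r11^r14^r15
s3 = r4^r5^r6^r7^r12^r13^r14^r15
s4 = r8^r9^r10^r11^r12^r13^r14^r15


s1=1, s2=1, s3=0, s4=1

Syndrome = 11 (error at position 11)


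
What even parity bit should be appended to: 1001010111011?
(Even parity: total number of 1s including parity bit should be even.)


Number of 1s in data: 8
Parity bit: 0

0


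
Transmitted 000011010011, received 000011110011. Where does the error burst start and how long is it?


XOR: 000000100000

Burst at position 6, length 1


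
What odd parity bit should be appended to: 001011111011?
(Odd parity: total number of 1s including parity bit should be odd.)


Number of 1s in data: 8
Parity bit: 1

1


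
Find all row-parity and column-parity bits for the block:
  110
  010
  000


Row parities: 010
Column parities: 100

Row P: 010, Col P: 100, Corner: 1


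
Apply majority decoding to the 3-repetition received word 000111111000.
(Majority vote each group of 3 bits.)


Groups: 000, 111, 111, 000
Majority votes: 0110

0110


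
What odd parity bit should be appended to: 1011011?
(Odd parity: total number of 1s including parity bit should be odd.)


Number of 1s in data: 5
Parity bit: 0

0


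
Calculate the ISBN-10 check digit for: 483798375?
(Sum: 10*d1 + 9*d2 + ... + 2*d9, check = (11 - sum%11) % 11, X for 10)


Weighted sum: 322
322 mod 11 = 3

Check digit: 8


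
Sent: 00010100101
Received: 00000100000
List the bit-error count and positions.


XOR: 00010000101

3 error(s) at position(s): 3, 8, 10


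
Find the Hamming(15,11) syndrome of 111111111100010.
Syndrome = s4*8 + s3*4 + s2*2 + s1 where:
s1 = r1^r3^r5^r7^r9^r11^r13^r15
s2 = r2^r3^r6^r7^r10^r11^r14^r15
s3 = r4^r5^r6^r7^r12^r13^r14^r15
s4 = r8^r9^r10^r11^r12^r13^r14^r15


s1=1, s2=0, s3=1, s4=0

Syndrome = 5 (error at position 5)


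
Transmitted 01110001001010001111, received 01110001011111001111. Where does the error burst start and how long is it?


XOR: 00000000010101000000

Burst at position 9, length 5


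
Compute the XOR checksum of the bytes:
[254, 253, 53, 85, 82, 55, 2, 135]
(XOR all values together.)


XOR chain: 254 ^ 253 ^ 53 ^ 85 ^ 82 ^ 55 ^ 2 ^ 135 = 131

131


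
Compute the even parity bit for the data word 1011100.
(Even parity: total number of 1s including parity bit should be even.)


Number of 1s in data: 4
Parity bit: 0

0


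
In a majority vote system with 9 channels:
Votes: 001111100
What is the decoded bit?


Ones: 5 out of 9
Threshold: 5

1 (5/9 voted 1)


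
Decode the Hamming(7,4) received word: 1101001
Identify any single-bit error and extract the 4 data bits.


Syndrome = 0: no error detected

Data: 0001 (no errors)


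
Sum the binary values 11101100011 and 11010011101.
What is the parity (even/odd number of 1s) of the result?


11101100011 = 1891
11010011101 = 1693
Sum = 3584 = 111000000000
1s count = 3

odd parity (3 ones in 111000000000)


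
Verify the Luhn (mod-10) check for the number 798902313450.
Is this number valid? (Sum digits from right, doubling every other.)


Luhn sum = 50
50 mod 10 = 0

Valid (Luhn sum mod 10 = 0)


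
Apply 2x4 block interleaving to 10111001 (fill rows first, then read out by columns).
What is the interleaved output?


Matrix:
  1011
  1001
Read columns: 11001011

11001011


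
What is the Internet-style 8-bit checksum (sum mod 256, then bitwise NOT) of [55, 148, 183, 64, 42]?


Sum = 492 mod 256 = 236
Complement = 19

19


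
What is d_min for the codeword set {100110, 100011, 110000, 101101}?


Comparing all pairs, minimum distance: 2
Can detect 1 errors, correct 0 errors

2


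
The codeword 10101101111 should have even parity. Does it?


Number of 1s: 8

Yes, parity is correct (8 ones)


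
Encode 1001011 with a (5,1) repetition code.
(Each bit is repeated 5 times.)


Each bit -> 5 copies

11111000000000011111000001111111111


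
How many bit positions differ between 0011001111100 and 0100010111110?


XOR: 0111011000010
Count of 1s: 6

6


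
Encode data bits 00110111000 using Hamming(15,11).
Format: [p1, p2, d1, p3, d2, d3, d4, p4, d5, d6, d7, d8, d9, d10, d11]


Parity bits: p1=0, p2=0, p3=1, p4=1

000101110111000


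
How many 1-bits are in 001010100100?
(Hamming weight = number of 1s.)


Counting 1s in 001010100100

4


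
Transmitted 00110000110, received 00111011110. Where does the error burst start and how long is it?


XOR: 00001011000

Burst at position 4, length 4


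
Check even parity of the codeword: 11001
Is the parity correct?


Number of 1s: 3

No, parity error (3 ones)


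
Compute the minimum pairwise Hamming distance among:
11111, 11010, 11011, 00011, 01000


Comparing all pairs, minimum distance: 1
Can detect 0 errors, correct 0 errors

1


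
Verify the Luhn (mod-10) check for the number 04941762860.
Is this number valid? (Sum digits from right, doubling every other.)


Luhn sum = 52
52 mod 10 = 2

Invalid (Luhn sum mod 10 = 2)


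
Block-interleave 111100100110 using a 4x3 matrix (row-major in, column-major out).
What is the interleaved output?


Matrix:
  111
  100
  100
  110
Read columns: 111110011000

111110011000


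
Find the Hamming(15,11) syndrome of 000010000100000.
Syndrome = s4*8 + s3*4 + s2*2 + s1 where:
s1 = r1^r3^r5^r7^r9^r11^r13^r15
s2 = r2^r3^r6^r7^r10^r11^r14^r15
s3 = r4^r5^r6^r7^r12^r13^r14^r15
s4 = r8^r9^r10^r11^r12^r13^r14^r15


s1=1, s2=1, s3=1, s4=1

Syndrome = 15 (error at position 15)


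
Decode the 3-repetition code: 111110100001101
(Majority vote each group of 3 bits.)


Groups: 111, 110, 100, 001, 101
Majority votes: 11001

11001


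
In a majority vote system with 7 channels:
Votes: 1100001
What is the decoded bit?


Ones: 3 out of 7
Threshold: 4

0 (3/7 voted 1)


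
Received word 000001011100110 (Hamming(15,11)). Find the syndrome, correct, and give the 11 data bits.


Syndrome = 14: error at position 14

Data: 00101100100 (corrected bit 14)


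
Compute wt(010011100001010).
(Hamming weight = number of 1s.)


Counting 1s in 010011100001010

6


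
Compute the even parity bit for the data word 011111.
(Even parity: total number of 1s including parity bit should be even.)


Number of 1s in data: 5
Parity bit: 1

1


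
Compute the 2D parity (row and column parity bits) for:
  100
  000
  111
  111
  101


Row parities: 10110
Column parities: 001

Row P: 10110, Col P: 001, Corner: 1


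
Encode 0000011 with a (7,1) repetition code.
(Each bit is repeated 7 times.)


Each bit -> 7 copies

0000000000000000000000000000000000011111111111111


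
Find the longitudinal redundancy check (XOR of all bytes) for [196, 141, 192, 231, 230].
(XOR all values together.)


XOR chain: 196 ^ 141 ^ 192 ^ 231 ^ 230 = 136

136


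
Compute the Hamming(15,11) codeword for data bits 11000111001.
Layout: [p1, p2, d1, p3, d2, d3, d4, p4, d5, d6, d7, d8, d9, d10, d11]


Parity bits: p1=0, p2=0, p3=1, p4=0

001110000111001


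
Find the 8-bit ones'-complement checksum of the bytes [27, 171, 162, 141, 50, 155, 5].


Sum = 711 mod 256 = 199
Complement = 56

56


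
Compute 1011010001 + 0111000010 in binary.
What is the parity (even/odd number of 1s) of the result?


1011010001 = 721
0111000010 = 450
Sum = 1171 = 10010010011
1s count = 5

odd parity (5 ones in 10010010011)


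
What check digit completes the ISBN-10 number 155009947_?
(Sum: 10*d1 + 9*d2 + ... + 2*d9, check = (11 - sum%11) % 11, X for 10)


Weighted sum: 202
202 mod 11 = 4

Check digit: 7


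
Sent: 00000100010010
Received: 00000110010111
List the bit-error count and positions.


XOR: 00000010000101

3 error(s) at position(s): 6, 11, 13


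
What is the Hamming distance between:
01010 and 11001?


XOR: 10011
Count of 1s: 3

3


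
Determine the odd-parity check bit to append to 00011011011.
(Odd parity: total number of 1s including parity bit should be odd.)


Number of 1s in data: 6
Parity bit: 1

1


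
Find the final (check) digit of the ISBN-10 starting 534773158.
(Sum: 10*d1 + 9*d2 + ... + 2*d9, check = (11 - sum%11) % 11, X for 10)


Weighted sum: 250
250 mod 11 = 8

Check digit: 3


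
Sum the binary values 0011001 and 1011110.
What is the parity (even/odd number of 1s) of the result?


0011001 = 25
1011110 = 94
Sum = 119 = 1110111
1s count = 6

even parity (6 ones in 1110111)


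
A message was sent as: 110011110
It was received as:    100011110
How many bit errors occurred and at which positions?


XOR: 010000000

1 error(s) at position(s): 1


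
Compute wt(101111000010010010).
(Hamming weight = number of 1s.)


Counting 1s in 101111000010010010

8


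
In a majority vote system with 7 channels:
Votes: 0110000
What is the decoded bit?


Ones: 2 out of 7
Threshold: 4

0 (2/7 voted 1)


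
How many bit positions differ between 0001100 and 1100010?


XOR: 1101110
Count of 1s: 5

5


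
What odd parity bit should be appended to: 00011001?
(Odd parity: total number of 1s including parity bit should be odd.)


Number of 1s in data: 3
Parity bit: 0

0


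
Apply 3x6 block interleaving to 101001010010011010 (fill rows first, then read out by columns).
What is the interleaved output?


Matrix:
  101001
  010010
  011010
Read columns: 100011101000011100

100011101000011100


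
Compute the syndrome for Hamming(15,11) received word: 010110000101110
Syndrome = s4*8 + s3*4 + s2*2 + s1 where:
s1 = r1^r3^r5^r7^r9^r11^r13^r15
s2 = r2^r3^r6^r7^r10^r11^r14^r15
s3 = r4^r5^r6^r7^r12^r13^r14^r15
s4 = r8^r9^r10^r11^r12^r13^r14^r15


s1=0, s2=1, s3=1, s4=0

Syndrome = 6 (error at position 6)


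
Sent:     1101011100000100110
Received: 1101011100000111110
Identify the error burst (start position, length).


XOR: 0000000000000011000

Burst at position 14, length 2


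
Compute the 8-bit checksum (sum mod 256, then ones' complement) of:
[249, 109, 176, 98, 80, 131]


Sum = 843 mod 256 = 75
Complement = 180

180


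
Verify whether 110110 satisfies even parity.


Number of 1s: 4

Yes, parity is correct (4 ones)


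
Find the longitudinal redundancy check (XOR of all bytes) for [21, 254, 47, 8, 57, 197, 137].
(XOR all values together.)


XOR chain: 21 ^ 254 ^ 47 ^ 8 ^ 57 ^ 197 ^ 137 = 185

185


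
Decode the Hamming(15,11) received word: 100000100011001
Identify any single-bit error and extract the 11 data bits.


Syndrome = 14: error at position 14

Data: 00010011011 (corrected bit 14)


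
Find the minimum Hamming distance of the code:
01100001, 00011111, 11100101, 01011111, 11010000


Comparing all pairs, minimum distance: 1
Can detect 0 errors, correct 0 errors

1


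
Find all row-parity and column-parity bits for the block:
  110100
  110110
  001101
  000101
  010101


Row parities: 10101
Column parities: 011111

Row P: 10101, Col P: 011111, Corner: 1


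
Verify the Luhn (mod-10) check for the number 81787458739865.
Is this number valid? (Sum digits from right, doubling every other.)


Luhn sum = 72
72 mod 10 = 2

Invalid (Luhn sum mod 10 = 2)


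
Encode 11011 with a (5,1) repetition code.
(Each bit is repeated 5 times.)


Each bit -> 5 copies

1111111111000001111111111


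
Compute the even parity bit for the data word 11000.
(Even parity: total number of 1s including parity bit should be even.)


Number of 1s in data: 2
Parity bit: 0

0


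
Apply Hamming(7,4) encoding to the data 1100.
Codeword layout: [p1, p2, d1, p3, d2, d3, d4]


Parity bits: p1=0, p2=1, p3=1

0111100


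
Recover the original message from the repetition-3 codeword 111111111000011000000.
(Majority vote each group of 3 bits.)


Groups: 111, 111, 111, 000, 011, 000, 000
Majority votes: 1110100

1110100


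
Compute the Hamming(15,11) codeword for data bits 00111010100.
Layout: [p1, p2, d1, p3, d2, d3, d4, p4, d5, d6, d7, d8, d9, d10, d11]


Parity bits: p1=0, p2=1, p3=1, p4=1

010101111010100


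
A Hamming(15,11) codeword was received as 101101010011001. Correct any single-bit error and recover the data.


Syndrome = 0: no error detected

Data: 10100011001 (no errors)


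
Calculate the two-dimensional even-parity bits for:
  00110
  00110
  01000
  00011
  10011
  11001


Row parities: 001011
Column parities: 00001

Row P: 001011, Col P: 00001, Corner: 1


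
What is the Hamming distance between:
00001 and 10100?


XOR: 10101
Count of 1s: 3

3


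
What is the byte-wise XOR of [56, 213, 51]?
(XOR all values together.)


XOR chain: 56 ^ 213 ^ 51 = 222

222


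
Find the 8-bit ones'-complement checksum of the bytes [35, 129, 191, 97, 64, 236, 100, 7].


Sum = 859 mod 256 = 91
Complement = 164

164


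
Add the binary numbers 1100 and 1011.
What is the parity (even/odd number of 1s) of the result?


1100 = 12
1011 = 11
Sum = 23 = 10111
1s count = 4

even parity (4 ones in 10111)


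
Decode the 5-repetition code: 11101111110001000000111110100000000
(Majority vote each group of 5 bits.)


Groups: 11101, 11111, 00010, 00000, 11111, 01000, 00000
Majority votes: 1100100

1100100


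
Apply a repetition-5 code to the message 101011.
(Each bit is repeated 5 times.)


Each bit -> 5 copies

111110000011111000001111111111


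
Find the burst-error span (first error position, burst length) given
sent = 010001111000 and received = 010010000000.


XOR: 000011111000

Burst at position 4, length 5


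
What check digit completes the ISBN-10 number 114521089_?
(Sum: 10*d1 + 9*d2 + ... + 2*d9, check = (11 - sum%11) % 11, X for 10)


Weighted sum: 145
145 mod 11 = 2

Check digit: 9


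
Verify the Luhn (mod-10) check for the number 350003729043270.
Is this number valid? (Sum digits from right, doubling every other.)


Luhn sum = 47
47 mod 10 = 7

Invalid (Luhn sum mod 10 = 7)


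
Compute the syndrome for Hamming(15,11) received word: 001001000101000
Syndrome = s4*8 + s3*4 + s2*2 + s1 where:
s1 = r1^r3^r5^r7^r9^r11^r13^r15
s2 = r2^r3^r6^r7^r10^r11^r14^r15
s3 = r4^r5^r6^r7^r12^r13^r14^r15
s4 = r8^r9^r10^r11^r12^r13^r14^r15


s1=1, s2=1, s3=0, s4=0

Syndrome = 3 (error at position 3)


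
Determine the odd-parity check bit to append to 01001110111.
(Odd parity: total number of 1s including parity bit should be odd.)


Number of 1s in data: 7
Parity bit: 0

0


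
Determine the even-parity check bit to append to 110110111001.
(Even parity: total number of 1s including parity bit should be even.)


Number of 1s in data: 8
Parity bit: 0

0


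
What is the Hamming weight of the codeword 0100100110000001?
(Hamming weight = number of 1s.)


Counting 1s in 0100100110000001

5


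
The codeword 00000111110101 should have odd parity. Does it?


Number of 1s: 7

Yes, parity is correct (7 ones)


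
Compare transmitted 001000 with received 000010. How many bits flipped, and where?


XOR: 001010

2 error(s) at position(s): 2, 4


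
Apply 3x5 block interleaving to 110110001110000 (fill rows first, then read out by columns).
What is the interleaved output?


Matrix:
  11011
  00011
  10000
Read columns: 101100000110110

101100000110110


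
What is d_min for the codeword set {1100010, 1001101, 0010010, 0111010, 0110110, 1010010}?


Comparing all pairs, minimum distance: 1
Can detect 0 errors, correct 0 errors

1


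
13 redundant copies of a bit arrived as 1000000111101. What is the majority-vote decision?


Ones: 6 out of 13
Threshold: 7

0 (6/13 voted 1)


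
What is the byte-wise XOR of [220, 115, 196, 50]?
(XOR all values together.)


XOR chain: 220 ^ 115 ^ 196 ^ 50 = 89

89


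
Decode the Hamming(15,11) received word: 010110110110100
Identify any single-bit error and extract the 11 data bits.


Syndrome = 0: no error detected

Data: 01010110100 (no errors)


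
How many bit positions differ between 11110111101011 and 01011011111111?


XOR: 10101100010100
Count of 1s: 6

6


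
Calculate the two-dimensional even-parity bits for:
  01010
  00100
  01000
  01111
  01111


Row parities: 01100
Column parities: 00110

Row P: 01100, Col P: 00110, Corner: 0


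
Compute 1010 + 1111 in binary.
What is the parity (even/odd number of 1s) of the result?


1010 = 10
1111 = 15
Sum = 25 = 11001
1s count = 3

odd parity (3 ones in 11001)


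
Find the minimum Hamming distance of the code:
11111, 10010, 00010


Comparing all pairs, minimum distance: 1
Can detect 0 errors, correct 0 errors

1


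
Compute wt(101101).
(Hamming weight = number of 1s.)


Counting 1s in 101101

4


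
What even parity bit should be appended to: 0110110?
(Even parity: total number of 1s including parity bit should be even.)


Number of 1s in data: 4
Parity bit: 0

0


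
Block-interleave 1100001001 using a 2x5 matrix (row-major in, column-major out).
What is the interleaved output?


Matrix:
  11000
  01001
Read columns: 1011000001

1011000001


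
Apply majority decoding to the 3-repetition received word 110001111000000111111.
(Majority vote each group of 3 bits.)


Groups: 110, 001, 111, 000, 000, 111, 111
Majority votes: 1010011

1010011


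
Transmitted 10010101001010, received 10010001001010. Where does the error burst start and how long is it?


XOR: 00000100000000

Burst at position 5, length 1


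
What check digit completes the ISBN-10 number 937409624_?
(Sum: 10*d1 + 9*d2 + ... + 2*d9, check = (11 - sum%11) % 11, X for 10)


Weighted sum: 284
284 mod 11 = 9

Check digit: 2


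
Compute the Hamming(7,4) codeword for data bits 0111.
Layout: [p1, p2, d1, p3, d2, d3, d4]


Parity bits: p1=0, p2=0, p3=1

0001111


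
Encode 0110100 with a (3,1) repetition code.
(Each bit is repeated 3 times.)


Each bit -> 3 copies

000111111000111000000


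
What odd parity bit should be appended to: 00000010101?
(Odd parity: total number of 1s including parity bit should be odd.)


Number of 1s in data: 3
Parity bit: 0

0


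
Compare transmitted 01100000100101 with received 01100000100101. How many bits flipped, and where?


XOR: 00000000000000

0 errors (received matches sent)


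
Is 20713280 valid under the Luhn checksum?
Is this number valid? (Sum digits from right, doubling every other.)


Luhn sum = 25
25 mod 10 = 5

Invalid (Luhn sum mod 10 = 5)


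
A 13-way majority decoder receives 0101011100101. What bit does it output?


Ones: 7 out of 13
Threshold: 7

1 (7/13 voted 1)


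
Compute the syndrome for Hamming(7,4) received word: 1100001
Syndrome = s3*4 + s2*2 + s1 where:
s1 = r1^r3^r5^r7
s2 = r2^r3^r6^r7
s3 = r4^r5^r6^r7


s1=0, s2=0, s3=1

Syndrome = 4 (error at position 4)


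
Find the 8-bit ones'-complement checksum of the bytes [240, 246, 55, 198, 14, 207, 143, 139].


Sum = 1242 mod 256 = 218
Complement = 37

37


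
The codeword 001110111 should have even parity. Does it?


Number of 1s: 6

Yes, parity is correct (6 ones)


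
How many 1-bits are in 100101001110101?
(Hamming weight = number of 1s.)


Counting 1s in 100101001110101

8


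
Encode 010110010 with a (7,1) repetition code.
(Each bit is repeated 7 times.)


Each bit -> 7 copies

000000011111110000000111111111111110000000000000011111110000000


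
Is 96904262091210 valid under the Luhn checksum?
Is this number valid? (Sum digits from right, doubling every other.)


Luhn sum = 54
54 mod 10 = 4

Invalid (Luhn sum mod 10 = 4)


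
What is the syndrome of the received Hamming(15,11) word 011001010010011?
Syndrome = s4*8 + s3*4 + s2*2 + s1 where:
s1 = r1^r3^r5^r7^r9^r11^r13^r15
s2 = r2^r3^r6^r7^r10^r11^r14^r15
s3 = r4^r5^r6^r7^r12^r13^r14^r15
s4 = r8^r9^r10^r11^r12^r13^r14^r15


s1=1, s2=0, s3=1, s4=0

Syndrome = 5 (error at position 5)


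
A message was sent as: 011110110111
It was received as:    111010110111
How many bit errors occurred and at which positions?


XOR: 100100000000

2 error(s) at position(s): 0, 3


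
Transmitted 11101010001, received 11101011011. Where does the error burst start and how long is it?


XOR: 00000001010

Burst at position 7, length 3


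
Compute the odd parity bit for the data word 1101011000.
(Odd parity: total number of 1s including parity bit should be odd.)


Number of 1s in data: 5
Parity bit: 0

0


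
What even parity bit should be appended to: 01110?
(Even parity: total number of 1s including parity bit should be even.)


Number of 1s in data: 3
Parity bit: 1

1


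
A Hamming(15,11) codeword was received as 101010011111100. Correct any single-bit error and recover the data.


Syndrome = 6: error at position 6

Data: 11101111100 (corrected bit 6)


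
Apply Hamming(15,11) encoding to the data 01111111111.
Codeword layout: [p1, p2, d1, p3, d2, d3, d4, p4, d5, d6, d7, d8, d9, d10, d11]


Parity bits: p1=0, p2=0, p3=1, p4=1

000111111111111


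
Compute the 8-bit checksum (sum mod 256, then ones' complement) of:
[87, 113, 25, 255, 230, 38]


Sum = 748 mod 256 = 236
Complement = 19

19


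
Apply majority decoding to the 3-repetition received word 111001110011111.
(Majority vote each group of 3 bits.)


Groups: 111, 001, 110, 011, 111
Majority votes: 10111

10111


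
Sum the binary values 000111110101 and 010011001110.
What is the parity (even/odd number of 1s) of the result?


000111110101 = 501
010011001110 = 1230
Sum = 1731 = 11011000011
1s count = 6

even parity (6 ones in 11011000011)


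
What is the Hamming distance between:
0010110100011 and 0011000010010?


XOR: 0001110110001
Count of 1s: 6

6


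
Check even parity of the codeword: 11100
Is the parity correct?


Number of 1s: 3

No, parity error (3 ones)


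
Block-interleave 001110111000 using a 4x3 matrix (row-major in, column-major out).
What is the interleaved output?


Matrix:
  001
  110
  111
  000
Read columns: 011001101010

011001101010


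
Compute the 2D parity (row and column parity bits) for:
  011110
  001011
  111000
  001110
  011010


Row parities: 01111
Column parities: 111001

Row P: 01111, Col P: 111001, Corner: 0


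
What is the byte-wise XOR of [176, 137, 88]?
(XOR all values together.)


XOR chain: 176 ^ 137 ^ 88 = 97

97


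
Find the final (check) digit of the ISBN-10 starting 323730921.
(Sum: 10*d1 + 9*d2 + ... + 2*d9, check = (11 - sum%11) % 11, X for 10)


Weighted sum: 183
183 mod 11 = 7

Check digit: 4


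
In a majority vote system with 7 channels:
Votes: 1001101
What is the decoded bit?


Ones: 4 out of 7
Threshold: 4

1 (4/7 voted 1)


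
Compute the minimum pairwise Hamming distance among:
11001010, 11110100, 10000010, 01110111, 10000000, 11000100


Comparing all pairs, minimum distance: 1
Can detect 0 errors, correct 0 errors

1


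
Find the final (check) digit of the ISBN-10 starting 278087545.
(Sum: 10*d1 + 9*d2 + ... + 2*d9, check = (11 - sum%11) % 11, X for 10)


Weighted sum: 272
272 mod 11 = 8

Check digit: 3


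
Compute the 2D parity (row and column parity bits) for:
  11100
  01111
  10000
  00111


Row parities: 1011
Column parities: 00100

Row P: 1011, Col P: 00100, Corner: 1


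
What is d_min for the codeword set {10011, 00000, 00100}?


Comparing all pairs, minimum distance: 1
Can detect 0 errors, correct 0 errors

1


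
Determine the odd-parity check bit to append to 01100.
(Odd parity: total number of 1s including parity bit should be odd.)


Number of 1s in data: 2
Parity bit: 1

1


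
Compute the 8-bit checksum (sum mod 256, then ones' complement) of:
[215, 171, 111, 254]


Sum = 751 mod 256 = 239
Complement = 16

16


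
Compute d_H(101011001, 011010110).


XOR: 110001111
Count of 1s: 6

6


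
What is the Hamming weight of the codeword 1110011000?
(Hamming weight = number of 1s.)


Counting 1s in 1110011000

5


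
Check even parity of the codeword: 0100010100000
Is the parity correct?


Number of 1s: 3

No, parity error (3 ones)


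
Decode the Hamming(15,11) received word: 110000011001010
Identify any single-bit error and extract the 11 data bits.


Syndrome = 0: no error detected

Data: 00001001010 (no errors)


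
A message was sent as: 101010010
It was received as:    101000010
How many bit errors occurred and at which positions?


XOR: 000010000

1 error(s) at position(s): 4


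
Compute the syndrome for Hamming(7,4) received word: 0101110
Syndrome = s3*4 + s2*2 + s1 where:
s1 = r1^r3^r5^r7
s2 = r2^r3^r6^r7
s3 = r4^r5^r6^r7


s1=1, s2=0, s3=1

Syndrome = 5 (error at position 5)


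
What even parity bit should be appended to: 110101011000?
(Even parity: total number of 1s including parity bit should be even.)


Number of 1s in data: 6
Parity bit: 0

0


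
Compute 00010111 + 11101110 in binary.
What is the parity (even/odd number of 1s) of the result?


00010111 = 23
11101110 = 238
Sum = 261 = 100000101
1s count = 3

odd parity (3 ones in 100000101)


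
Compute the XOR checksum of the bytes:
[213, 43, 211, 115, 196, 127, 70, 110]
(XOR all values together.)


XOR chain: 213 ^ 43 ^ 211 ^ 115 ^ 196 ^ 127 ^ 70 ^ 110 = 205

205


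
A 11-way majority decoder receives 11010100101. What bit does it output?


Ones: 6 out of 11
Threshold: 6

1 (6/11 voted 1)


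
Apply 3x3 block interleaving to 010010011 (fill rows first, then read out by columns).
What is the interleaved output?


Matrix:
  010
  010
  011
Read columns: 000111001

000111001


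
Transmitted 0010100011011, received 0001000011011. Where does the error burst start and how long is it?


XOR: 0011100000000

Burst at position 2, length 3


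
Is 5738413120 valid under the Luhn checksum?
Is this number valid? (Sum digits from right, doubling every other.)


Luhn sum = 42
42 mod 10 = 2

Invalid (Luhn sum mod 10 = 2)


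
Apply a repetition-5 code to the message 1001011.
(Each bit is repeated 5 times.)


Each bit -> 5 copies

11111000000000011111000001111111111


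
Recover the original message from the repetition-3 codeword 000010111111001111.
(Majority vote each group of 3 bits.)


Groups: 000, 010, 111, 111, 001, 111
Majority votes: 001101

001101


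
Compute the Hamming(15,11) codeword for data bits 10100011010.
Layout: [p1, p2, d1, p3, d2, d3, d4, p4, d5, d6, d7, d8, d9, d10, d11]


Parity bits: p1=0, p2=0, p3=1, p4=1

001101010011010


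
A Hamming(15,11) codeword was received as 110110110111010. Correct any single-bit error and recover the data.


Syndrome = 14: error at position 14

Data: 01010111000 (corrected bit 14)


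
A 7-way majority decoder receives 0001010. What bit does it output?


Ones: 2 out of 7
Threshold: 4

0 (2/7 voted 1)


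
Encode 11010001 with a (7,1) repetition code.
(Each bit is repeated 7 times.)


Each bit -> 7 copies

11111111111111000000011111110000000000000000000001111111


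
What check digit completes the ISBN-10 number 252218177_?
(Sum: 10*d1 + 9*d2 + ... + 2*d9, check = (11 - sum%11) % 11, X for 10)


Weighted sum: 180
180 mod 11 = 4

Check digit: 7


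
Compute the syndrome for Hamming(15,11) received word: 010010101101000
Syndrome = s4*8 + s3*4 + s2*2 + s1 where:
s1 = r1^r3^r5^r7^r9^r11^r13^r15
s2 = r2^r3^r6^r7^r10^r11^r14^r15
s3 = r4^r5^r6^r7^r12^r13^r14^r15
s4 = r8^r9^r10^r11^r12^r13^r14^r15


s1=1, s2=1, s3=1, s4=1

Syndrome = 15 (error at position 15)


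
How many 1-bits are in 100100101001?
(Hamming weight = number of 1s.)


Counting 1s in 100100101001

5


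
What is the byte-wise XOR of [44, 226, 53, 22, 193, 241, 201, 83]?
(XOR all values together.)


XOR chain: 44 ^ 226 ^ 53 ^ 22 ^ 193 ^ 241 ^ 201 ^ 83 = 71

71


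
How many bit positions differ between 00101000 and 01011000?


XOR: 01110000
Count of 1s: 3

3


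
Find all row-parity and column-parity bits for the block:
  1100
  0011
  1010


Row parities: 000
Column parities: 0101

Row P: 000, Col P: 0101, Corner: 0


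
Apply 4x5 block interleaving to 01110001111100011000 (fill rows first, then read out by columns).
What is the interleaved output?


Matrix:
  01110
  00111
  11000
  11000
Read columns: 00111011110011000100

00111011110011000100


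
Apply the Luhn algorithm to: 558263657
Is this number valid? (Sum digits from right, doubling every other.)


Luhn sum = 44
44 mod 10 = 4

Invalid (Luhn sum mod 10 = 4)


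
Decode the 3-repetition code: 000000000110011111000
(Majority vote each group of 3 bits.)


Groups: 000, 000, 000, 110, 011, 111, 000
Majority votes: 0001110

0001110


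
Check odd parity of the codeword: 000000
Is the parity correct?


Number of 1s: 0

No, parity error (0 ones)


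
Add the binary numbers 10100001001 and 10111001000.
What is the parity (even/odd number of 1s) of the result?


10100001001 = 1289
10111001000 = 1480
Sum = 2769 = 101011010001
1s count = 6

even parity (6 ones in 101011010001)


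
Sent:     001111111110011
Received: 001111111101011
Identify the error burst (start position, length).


XOR: 000000000011000

Burst at position 10, length 2


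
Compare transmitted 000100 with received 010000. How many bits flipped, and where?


XOR: 010100

2 error(s) at position(s): 1, 3
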